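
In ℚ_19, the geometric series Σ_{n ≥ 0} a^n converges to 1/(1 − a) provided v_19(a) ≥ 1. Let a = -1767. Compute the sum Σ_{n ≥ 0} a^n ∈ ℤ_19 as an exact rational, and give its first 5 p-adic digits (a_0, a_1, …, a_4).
Σ a^n = 1/(1 − a) = 1/1768;  first 5 digits = (1, 2, 18, 6, 18)

v_19(a) = 1 ≥ 1, so the series converges in ℤ_19 to 1/(1 − a) = 1/(1 − (-1767)) = 1/1768. Expand this rational in ℤ_19: compute digits iteratively via d_i = x_i mod 19, x_{i+1} = (x_i − d_i)/19. The first 5 digits are (1, 2, 18, 6, 18).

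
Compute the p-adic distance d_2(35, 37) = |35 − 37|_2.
d_2(35, 37) = 1/2

Step 1 — x − y = 35 − 37 = -2. Step 2 — v_2(-2) = 1 (factor: -2 = −(2^1 · 1); the sign does not affect v_p). Step 3 — |x − y|_2 = 2^{-1} = 1/2.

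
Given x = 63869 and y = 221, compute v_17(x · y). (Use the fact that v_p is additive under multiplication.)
v_17(14115049) = 4

v_p(x) = 3 (factor: 63869 = 17^3 · 13); v_p(y) = 1 (factor: 221 = 17^1 · 13). Additivity: v_p(xy) = v_p(x) + v_p(y) = 3 + 1 = 4. (Direct check: xy = 14115049 = 17^4 · (169).)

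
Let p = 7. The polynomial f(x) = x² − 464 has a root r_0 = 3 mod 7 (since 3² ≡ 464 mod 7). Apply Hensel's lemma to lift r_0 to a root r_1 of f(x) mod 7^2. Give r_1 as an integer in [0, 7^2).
r_1 = 38 (mod 49)

Hensel's recurrence: r_{i+1} = r_i − f(r_i)·(f′(r_i))^{-1} mod 7^{i+2}, with f′(x) = 2x. Iterate:
  r_0 = 3 (mod 7)
  r_1 = 38 (mod 49)
Final: r_1 = 38, and one checks f(r_1) ≡ 0 mod 7^2.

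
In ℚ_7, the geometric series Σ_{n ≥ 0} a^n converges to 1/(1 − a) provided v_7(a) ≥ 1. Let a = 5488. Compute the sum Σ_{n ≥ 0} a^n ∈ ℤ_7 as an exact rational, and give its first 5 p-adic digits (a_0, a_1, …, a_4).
Σ a^n = 1/(1 − a) = -1/5487;  first 5 digits = (1, 0, 0, 2, 2)

v_7(a) = 3 ≥ 1, so the series converges in ℤ_7 to 1/(1 − a) = 1/(1 − 5488) = -1/5487. Expand this rational in ℤ_7: compute digits iteratively via d_i = x_i mod 7, x_{i+1} = (x_i − d_i)/7. The first 5 digits are (1, 0, 0, 2, 2).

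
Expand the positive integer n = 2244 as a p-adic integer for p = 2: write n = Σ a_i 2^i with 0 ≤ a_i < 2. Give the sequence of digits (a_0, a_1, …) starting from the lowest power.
(a_0, a_1, …) = (0, 0, 1, 0, 0, 0, 1, 1, 0, 0, 0, 1)

Repeated division by 2 gives the digits low-to-high: 2244 = 1·2^2 + 1·2^6 + 1·2^7 + 1·2^11. Digit sequence: (0, 0, 1, 0, 0, 0, 1, 1, 0, 0, 0, 1).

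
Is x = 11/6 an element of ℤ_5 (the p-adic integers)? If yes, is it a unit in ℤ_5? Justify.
x ∈ ℤ_5^× (unit); v_5(x) = 0

ℤ_5 = {x ∈ ℚ_5 : v_5(x) ≥ 0} and ℤ_5^× = {x ∈ ℤ_5 : v_5(x) = 0}. Here v_5(11/6) = v_5(num) − v_5(den) = 0; compare against these criteria.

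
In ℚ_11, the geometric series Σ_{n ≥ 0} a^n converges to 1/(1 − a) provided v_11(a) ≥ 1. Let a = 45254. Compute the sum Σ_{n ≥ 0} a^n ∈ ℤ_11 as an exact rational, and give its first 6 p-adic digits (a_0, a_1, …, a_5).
Σ a^n = 1/(1 − a) = -1/45253;  first 6 digits = (1, 0, 0, 1, 3, 0)

v_11(a) = 3 ≥ 1, so the series converges in ℤ_11 to 1/(1 − a) = 1/(1 − 45254) = -1/45253. Expand this rational in ℤ_11: compute digits iteratively via d_i = x_i mod 11, x_{i+1} = (x_i − d_i)/11. The first 6 digits are (1, 0, 0, 1, 3, 0).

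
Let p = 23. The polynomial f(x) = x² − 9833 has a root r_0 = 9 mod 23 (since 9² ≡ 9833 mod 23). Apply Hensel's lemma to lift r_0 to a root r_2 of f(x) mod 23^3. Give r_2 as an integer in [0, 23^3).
r_2 = 3137 (mod 12167)

Hensel's recurrence: r_{i+1} = r_i − f(r_i)·(f′(r_i))^{-1} mod 23^{i+2}, with f′(x) = 2x. Iterate:
  r_0 = 9 (mod 23)
  r_1 = 492 (mod 529)
  r_2 = 3137 (mod 12167)
Final: r_2 = 3137, and one checks f(r_2) ≡ 0 mod 23^3.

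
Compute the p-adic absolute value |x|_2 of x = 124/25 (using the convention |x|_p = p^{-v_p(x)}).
|124/25|_2 = 1/4

Step 1 — compute v_2(x) by factoring powers of 2 out of the numerator and denominator: v_2(124/25) = 2. Step 2 — apply |x|_p = p^{-v_p(x)} = 2^{-2} = 1/4.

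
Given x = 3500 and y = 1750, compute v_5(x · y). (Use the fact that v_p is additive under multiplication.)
v_5(6125000) = 6

v_p(x) = 3 (factor: 3500 = 5^3 · 28); v_p(y) = 3 (factor: 1750 = 5^3 · 14). Additivity: v_p(xy) = v_p(x) + v_p(y) = 3 + 3 = 6. (Direct check: xy = 6125000 = 5^6 · (392).)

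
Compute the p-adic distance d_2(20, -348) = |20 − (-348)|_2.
d_2(20, -348) = 1/16

Step 1 — x − y = 20 − (-348) = 368. Step 2 — v_2(368) = 4 (factor: 368 = (2^4 · 23); the sign does not affect v_p). Step 3 — |x − y|_2 = 2^{-4} = 1/16.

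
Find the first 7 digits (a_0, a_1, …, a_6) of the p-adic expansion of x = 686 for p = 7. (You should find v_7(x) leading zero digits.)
(a_0, …, a_6) = (0, 0, 0, 2, 0, 0, 0)

v_7(686) = 3, so a_0 = ... = a_2 = 0. Factor out: x = 7^3 · u with u = 2 a unit in ℤ_7. Expand u iteratively via a_{v+i} = u_i mod 7, u_{i+1} = (u_i − a_{v+i})/7:
  u_0 = 2;  a_3 = 2;  u_1 = (u_0 − 2)/7 = 0
  u_1 = 0;  a_4 = 0;  u_2 = (u_1 − 0)/7 = 0
  u_2 = 0;  a_5 = 0;  u_3 = (u_2 − 0)/7 = 0
  u_3 = 0;  a_6 = 0;  u_4 = (u_3 − 0)/7 = 0
Digits: (0, 0, 0, 2, 0, 0, 0).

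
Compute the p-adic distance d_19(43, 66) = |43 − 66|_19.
d_19(43, 66) = 1

Step 1 — x − y = 43 − 66 = -23. Step 2 — v_19(-23) = 0 (factor: -23 = −(19^0 · 23); the sign does not affect v_p). Step 3 — |x − y|_19 = 19^{0} = 1.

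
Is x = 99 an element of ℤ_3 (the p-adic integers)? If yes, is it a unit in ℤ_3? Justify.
x ∈ ℤ_3 but not a unit; v_3(x) = 2 > 0

ℤ_3 = {x ∈ ℚ_3 : v_3(x) ≥ 0} and ℤ_3^× = {x ∈ ℤ_3 : v_3(x) = 0}. Here v_3(99) = v_3(num) − v_3(den) = 2; compare against these criteria.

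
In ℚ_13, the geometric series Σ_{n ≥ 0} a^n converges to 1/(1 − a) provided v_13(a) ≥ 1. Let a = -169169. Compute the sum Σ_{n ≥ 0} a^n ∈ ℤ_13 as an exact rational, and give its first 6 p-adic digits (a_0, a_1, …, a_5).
Σ a^n = 1/(1 − a) = 1/169170;  first 6 digits = (1, 0, 0, 1, 7, 12)

v_13(a) = 3 ≥ 1, so the series converges in ℤ_13 to 1/(1 − a) = 1/(1 − (-169169)) = 1/169170. Expand this rational in ℤ_13: compute digits iteratively via d_i = x_i mod 13, x_{i+1} = (x_i − d_i)/13. The first 6 digits are (1, 0, 0, 1, 7, 12).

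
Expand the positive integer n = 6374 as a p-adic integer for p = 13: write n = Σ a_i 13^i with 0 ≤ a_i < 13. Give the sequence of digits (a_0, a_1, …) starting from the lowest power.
(a_0, a_1, …) = (4, 9, 11, 2)

Repeated division by 13 gives the digits low-to-high: 6374 = 4 + 9·13^1 + 11·13^2 + 2·13^3. Digit sequence: (4, 9, 11, 2).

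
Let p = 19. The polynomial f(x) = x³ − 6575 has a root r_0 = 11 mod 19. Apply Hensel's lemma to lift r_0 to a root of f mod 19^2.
r_1 = 106 (mod 361)

Hensel: r_{i+1} = r_i − f(r_i)/f′(r_i) mod 19^{i+2}, where f′(x) = 3x². Iterate:
  r_0 = 11 (mod 19)
  r_1 = 106 (mod 361)
Final: r = 106 with f(r) ≡ 0 mod 19^2.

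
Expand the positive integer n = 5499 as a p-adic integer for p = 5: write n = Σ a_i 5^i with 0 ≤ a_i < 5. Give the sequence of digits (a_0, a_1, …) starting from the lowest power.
(a_0, a_1, …) = (4, 4, 4, 3, 3, 1)

Repeated division by 5 gives the digits low-to-high: 5499 = 4 + 4·5^1 + 4·5^2 + 3·5^3 + 3·5^4 + 1·5^5. Digit sequence: (4, 4, 4, 3, 3, 1).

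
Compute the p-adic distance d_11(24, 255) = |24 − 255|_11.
d_11(24, 255) = 1/11

Step 1 — x − y = 24 − 255 = -231. Step 2 — v_11(-231) = 1 (factor: -231 = −(11^1 · 21); the sign does not affect v_p). Step 3 — |x − y|_11 = 11^{-1} = 1/11.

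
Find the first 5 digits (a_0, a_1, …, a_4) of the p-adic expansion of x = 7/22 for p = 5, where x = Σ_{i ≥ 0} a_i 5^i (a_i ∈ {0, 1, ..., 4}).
(a_0, …, a_4) = (1, 1, 0, 2, 3)

v_5(7/22) = 0 (numerator and denominator both coprime to 5), so x ∈ ℤ_5^×. Compute digits iteratively via a_i = x_i mod 5, x_{i+1} = (x_i − a_i)/5, with x_0 = x:
  x_0 = 7/22;  a_0 = 1;  x_1 = (x_0 − 1)/5 = -3/22
  x_1 = -3/22;  a_1 = 1;  x_2 = (x_1 − 1)/5 = -5/22
  x_2 = -5/22;  a_2 = 0;  x_3 = (x_2 − 0)/5 = -1/22
  x_3 = -1/22;  a_3 = 2;  x_4 = (x_3 − 2)/5 = -9/22
  x_4 = -9/22;  a_4 = 3;  x_5 = (x_4 − 3)/5 = -15/22
Digits: (1, 1, 0, 2, 3).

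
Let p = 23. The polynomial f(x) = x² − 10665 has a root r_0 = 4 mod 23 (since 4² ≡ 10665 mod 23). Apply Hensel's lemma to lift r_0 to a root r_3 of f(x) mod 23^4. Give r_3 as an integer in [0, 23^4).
r_3 = 214985 (mod 279841)

Hensel's recurrence: r_{i+1} = r_i − f(r_i)·(f′(r_i))^{-1} mod 23^{i+2}, with f′(x) = 2x. Iterate:
  r_0 = 4 (mod 23)
  r_1 = 211 (mod 529)
  r_2 = 8146 (mod 12167)
  r_3 = 214985 (mod 279841)
Final: r_3 = 214985, and one checks f(r_3) ≡ 0 mod 23^4.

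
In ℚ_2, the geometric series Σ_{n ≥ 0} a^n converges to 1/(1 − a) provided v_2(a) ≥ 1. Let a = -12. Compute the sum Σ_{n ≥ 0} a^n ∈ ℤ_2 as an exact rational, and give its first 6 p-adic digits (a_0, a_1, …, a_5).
Σ a^n = 1/(1 − a) = 1/13;  first 6 digits = (1, 0, 1, 0, 0, 0)

v_2(a) = 2 ≥ 1, so the series converges in ℤ_2 to 1/(1 − a) = 1/(1 − (-12)) = 1/13. Expand this rational in ℤ_2: compute digits iteratively via d_i = x_i mod 2, x_{i+1} = (x_i − d_i)/2. The first 6 digits are (1, 0, 1, 0, 0, 0).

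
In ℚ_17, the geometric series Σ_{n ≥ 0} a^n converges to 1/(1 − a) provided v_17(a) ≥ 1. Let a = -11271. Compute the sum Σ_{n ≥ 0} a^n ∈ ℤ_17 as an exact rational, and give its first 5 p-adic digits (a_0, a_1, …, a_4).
Σ a^n = 1/(1 − a) = 1/11272;  first 5 digits = (1, 0, 12, 14, 7)

v_17(a) = 2 ≥ 1, so the series converges in ℤ_17 to 1/(1 − a) = 1/(1 − (-11271)) = 1/11272. Expand this rational in ℤ_17: compute digits iteratively via d_i = x_i mod 17, x_{i+1} = (x_i − d_i)/17. The first 5 digits are (1, 0, 12, 14, 7).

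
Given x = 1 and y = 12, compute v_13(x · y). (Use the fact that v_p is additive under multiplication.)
v_13(12) = 0

v_p(x) = 0 (factor: 1 = 13^0 · 1); v_p(y) = 0 (factor: 12 = 13^0 · 12). Additivity: v_p(xy) = v_p(x) + v_p(y) = 0 + 0 = 0. (Direct check: xy = 12 = 13^0 · (12).)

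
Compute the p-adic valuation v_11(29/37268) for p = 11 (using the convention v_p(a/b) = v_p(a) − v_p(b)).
v_11(29/37268) = -3

Factor powers of 11 from the numerator and denominator of the reduced fraction: 29 = 11^0 · 29 and 37268 = 11^3 · 28. Apply v_p(a/b) = v_p(a) − v_p(b): v_11(29/37268) = 0 − 3 = -3.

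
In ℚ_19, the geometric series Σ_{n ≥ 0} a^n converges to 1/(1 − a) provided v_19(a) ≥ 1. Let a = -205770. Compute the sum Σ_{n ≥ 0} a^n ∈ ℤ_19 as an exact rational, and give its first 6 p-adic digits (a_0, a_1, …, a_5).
Σ a^n = 1/(1 − a) = 1/205771;  first 6 digits = (1, 0, 0, 8, 17, 18)

v_19(a) = 3 ≥ 1, so the series converges in ℤ_19 to 1/(1 − a) = 1/(1 − (-205770)) = 1/205771. Expand this rational in ℤ_19: compute digits iteratively via d_i = x_i mod 19, x_{i+1} = (x_i − d_i)/19. The first 6 digits are (1, 0, 0, 8, 17, 18).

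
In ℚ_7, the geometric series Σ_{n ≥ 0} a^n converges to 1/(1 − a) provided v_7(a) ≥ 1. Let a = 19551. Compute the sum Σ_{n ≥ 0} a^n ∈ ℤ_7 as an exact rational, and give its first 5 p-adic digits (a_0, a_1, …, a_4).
Σ a^n = 1/(1 − a) = -1/19550;  first 5 digits = (1, 0, 0, 1, 1)

v_7(a) = 3 ≥ 1, so the series converges in ℤ_7 to 1/(1 − a) = 1/(1 − 19551) = -1/19550. Expand this rational in ℤ_7: compute digits iteratively via d_i = x_i mod 7, x_{i+1} = (x_i − d_i)/7. The first 5 digits are (1, 0, 0, 1, 1).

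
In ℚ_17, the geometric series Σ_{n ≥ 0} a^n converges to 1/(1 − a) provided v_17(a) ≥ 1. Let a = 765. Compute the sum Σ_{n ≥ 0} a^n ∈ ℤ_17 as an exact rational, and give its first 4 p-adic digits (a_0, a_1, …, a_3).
Σ a^n = 1/(1 − a) = -1/764;  first 4 digits = (1, 11, 4, 5)

v_17(a) = 1 ≥ 1, so the series converges in ℤ_17 to 1/(1 − a) = 1/(1 − 765) = -1/764. Expand this rational in ℤ_17: compute digits iteratively via d_i = x_i mod 17, x_{i+1} = (x_i − d_i)/17. The first 4 digits are (1, 11, 4, 5).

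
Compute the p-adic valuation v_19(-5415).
v_19(-5415) = 2

v_19(n) is the largest exponent k such that 19^k divides n. Factor out: -5415 = -19^2 · 15. (Sign doesn't affect v_p.) So v_19(-5415) = 2.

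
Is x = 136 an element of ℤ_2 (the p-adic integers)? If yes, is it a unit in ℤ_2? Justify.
x ∈ ℤ_2 but not a unit; v_2(x) = 3 > 0

ℤ_2 = {x ∈ ℚ_2 : v_2(x) ≥ 0} and ℤ_2^× = {x ∈ ℤ_2 : v_2(x) = 0}. Here v_2(136) = v_2(num) − v_2(den) = 3; compare against these criteria.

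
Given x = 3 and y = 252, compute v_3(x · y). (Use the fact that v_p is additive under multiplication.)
v_3(756) = 3

v_p(x) = 1 (factor: 3 = 3^1 · 1); v_p(y) = 2 (factor: 252 = 3^2 · 28). Additivity: v_p(xy) = v_p(x) + v_p(y) = 1 + 2 = 3. (Direct check: xy = 756 = 3^3 · (28).)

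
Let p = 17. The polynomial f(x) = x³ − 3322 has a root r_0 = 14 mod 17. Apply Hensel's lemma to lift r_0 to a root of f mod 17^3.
r_2 = 2037 (mod 4913)

Hensel: r_{i+1} = r_i − f(r_i)/f′(r_i) mod 17^{i+2}, where f′(x) = 3x². Iterate:
  r_0 = 14 (mod 17)
  r_1 = 14 (mod 289)
  r_2 = 2037 (mod 4913)
Final: r = 2037 with f(r) ≡ 0 mod 17^3.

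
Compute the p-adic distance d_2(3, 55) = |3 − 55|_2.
d_2(3, 55) = 1/4

Step 1 — x − y = 3 − 55 = -52. Step 2 — v_2(-52) = 2 (factor: -52 = −(2^2 · 13); the sign does not affect v_p). Step 3 — |x − y|_2 = 2^{-2} = 1/4.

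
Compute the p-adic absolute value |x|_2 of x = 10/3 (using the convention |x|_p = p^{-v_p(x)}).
|10/3|_2 = 1/2

Step 1 — compute v_2(x) by factoring powers of 2 out of the numerator and denominator: v_2(10/3) = 1. Step 2 — apply |x|_p = p^{-v_p(x)} = 2^{-1} = 1/2.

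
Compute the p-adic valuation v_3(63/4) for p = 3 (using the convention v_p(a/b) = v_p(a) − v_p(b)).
v_3(63/4) = 2

Factor powers of 3 from the numerator and denominator of the reduced fraction: 63 = 3^2 · 7 and 4 = 3^0 · 4. Apply v_p(a/b) = v_p(a) − v_p(b): v_3(63/4) = 2 − 0 = 2.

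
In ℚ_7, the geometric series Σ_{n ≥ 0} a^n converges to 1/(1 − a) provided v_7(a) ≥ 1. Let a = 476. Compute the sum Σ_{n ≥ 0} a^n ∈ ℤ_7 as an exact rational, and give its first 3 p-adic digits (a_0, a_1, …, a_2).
Σ a^n = 1/(1 − a) = -1/475;  first 3 digits = (1, 5, 6)

v_7(a) = 1 ≥ 1, so the series converges in ℤ_7 to 1/(1 − a) = 1/(1 − 476) = -1/475. Expand this rational in ℤ_7: compute digits iteratively via d_i = x_i mod 7, x_{i+1} = (x_i − d_i)/7. The first 3 digits are (1, 5, 6).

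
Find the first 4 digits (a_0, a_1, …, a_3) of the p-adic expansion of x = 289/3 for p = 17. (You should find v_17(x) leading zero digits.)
(a_0, …, a_3) = (0, 0, 6, 11)

v_17(289/3) = 2, so a_0 = ... = a_1 = 0. Factor out: x = 17^2 · u with u = 1/3 a unit in ℤ_17. Expand u iteratively via a_{v+i} = u_i mod 17, u_{i+1} = (u_i − a_{v+i})/17:
  u_0 = 1/3;  a_2 = 6;  u_1 = (u_0 − 6)/17 = -1/3
  u_1 = -1/3;  a_3 = 11;  u_2 = (u_1 − 11)/17 = -2/3
Digits: (0, 0, 6, 11).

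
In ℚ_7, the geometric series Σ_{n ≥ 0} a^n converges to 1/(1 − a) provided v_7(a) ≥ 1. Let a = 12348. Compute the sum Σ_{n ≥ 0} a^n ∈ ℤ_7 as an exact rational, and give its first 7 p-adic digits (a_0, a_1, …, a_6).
Σ a^n = 1/(1 − a) = -1/12347;  first 7 digits = (1, 0, 0, 1, 5, 0, 1)

v_7(a) = 3 ≥ 1, so the series converges in ℤ_7 to 1/(1 − a) = 1/(1 − 12348) = -1/12347. Expand this rational in ℤ_7: compute digits iteratively via d_i = x_i mod 7, x_{i+1} = (x_i − d_i)/7. The first 7 digits are (1, 0, 0, 1, 5, 0, 1).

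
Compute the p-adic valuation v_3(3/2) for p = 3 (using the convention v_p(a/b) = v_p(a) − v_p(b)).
v_3(3/2) = 1

Factor powers of 3 from the numerator and denominator of the reduced fraction: 3 = 3^1 · 1 and 2 = 3^0 · 2. Apply v_p(a/b) = v_p(a) − v_p(b): v_3(3/2) = 1 − 0 = 1.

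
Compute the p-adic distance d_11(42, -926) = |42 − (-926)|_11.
d_11(42, -926) = 1/121

Step 1 — x − y = 42 − (-926) = 968. Step 2 — v_11(968) = 2 (factor: 968 = (11^2 · 8); the sign does not affect v_p). Step 3 — |x − y|_11 = 11^{-2} = 1/121.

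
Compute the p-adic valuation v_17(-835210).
v_17(-835210) = 4

v_17(n) is the largest exponent k such that 17^k divides n. Factor out: -835210 = -17^4 · 10. (Sign doesn't affect v_p.) So v_17(-835210) = 4.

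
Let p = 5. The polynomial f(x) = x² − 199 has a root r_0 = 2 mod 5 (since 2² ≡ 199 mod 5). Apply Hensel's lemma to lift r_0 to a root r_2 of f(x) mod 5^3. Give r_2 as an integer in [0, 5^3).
r_2 = 107 (mod 125)

Hensel's recurrence: r_{i+1} = r_i − f(r_i)·(f′(r_i))^{-1} mod 5^{i+2}, with f′(x) = 2x. Iterate:
  r_0 = 2 (mod 5)
  r_1 = 7 (mod 25)
  r_2 = 107 (mod 125)
Final: r_2 = 107, and one checks f(r_2) ≡ 0 mod 5^3.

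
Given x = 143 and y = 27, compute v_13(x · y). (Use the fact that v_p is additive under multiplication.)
v_13(3861) = 1

v_p(x) = 1 (factor: 143 = 13^1 · 11); v_p(y) = 0 (factor: 27 = 13^0 · 27). Additivity: v_p(xy) = v_p(x) + v_p(y) = 1 + 0 = 1. (Direct check: xy = 3861 = 13^1 · (297).)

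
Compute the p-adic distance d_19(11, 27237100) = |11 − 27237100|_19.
d_19(11, 27237100) = 1/2476099

Step 1 — x − y = 11 − 27237100 = -27237089. Step 2 — v_19(-27237089) = 5 (factor: -27237089 = −(19^5 · 11); the sign does not affect v_p). Step 3 — |x − y|_19 = 19^{-5} = 1/2476099.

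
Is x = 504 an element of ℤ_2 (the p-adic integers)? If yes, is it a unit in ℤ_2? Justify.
x ∈ ℤ_2 but not a unit; v_2(x) = 3 > 0

ℤ_2 = {x ∈ ℚ_2 : v_2(x) ≥ 0} and ℤ_2^× = {x ∈ ℤ_2 : v_2(x) = 0}. Here v_2(504) = v_2(num) − v_2(den) = 3; compare against these criteria.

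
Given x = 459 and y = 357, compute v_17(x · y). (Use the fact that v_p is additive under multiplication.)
v_17(163863) = 2

v_p(x) = 1 (factor: 459 = 17^1 · 27); v_p(y) = 1 (factor: 357 = 17^1 · 21). Additivity: v_p(xy) = v_p(x) + v_p(y) = 1 + 1 = 2. (Direct check: xy = 163863 = 17^2 · (567).)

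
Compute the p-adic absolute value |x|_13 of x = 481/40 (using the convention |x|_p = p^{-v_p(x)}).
|481/40|_13 = 1/13

Step 1 — compute v_13(x) by factoring powers of 13 out of the numerator and denominator: v_13(481/40) = 1. Step 2 — apply |x|_p = p^{-v_p(x)} = 13^{-1} = 1/13.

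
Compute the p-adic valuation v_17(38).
v_17(38) = 0

v_17(n) is the largest exponent k such that 17^k divides n. Factor out: 38 = 17^0 · 38. (Sign doesn't affect v_p.) So v_17(38) = 0.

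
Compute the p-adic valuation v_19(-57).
v_19(-57) = 1

v_19(n) is the largest exponent k such that 19^k divides n. Factor out: -57 = -19^1 · 3. (Sign doesn't affect v_p.) So v_19(-57) = 1.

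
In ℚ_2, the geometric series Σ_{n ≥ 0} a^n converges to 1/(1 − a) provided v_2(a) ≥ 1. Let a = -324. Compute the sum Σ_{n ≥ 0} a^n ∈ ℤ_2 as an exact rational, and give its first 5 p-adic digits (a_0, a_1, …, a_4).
Σ a^n = 1/(1 − a) = 1/325;  first 5 digits = (1, 0, 1, 1, 0)

v_2(a) = 2 ≥ 1, so the series converges in ℤ_2 to 1/(1 − a) = 1/(1 − (-324)) = 1/325. Expand this rational in ℤ_2: compute digits iteratively via d_i = x_i mod 2, x_{i+1} = (x_i − d_i)/2. The first 5 digits are (1, 0, 1, 1, 0).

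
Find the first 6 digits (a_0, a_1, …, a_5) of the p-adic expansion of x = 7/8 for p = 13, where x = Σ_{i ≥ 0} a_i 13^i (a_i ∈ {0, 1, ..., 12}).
(a_0, …, a_5) = (9, 1, 8, 1, 8, 1)

v_13(7/8) = 0 (numerator and denominator both coprime to 13), so x ∈ ℤ_13^×. Compute digits iteratively via a_i = x_i mod 13, x_{i+1} = (x_i − a_i)/13, with x_0 = x:
  x_0 = 7/8;  a_0 = 9;  x_1 = (x_0 − 9)/13 = -5/8
  x_1 = -5/8;  a_1 = 1;  x_2 = (x_1 − 1)/13 = -1/8
  x_2 = -1/8;  a_2 = 8;  x_3 = (x_2 − 8)/13 = -5/8
  x_3 = -5/8;  a_3 = 1;  x_4 = (x_3 − 1)/13 = -1/8
  x_4 = -1/8;  a_4 = 8;  x_5 = (x_4 − 8)/13 = -5/8
  x_5 = -5/8;  a_5 = 1;  x_6 = (x_5 − 1)/13 = -1/8
Digits: (9, 1, 8, 1, 8, 1).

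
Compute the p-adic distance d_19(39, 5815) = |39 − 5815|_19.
d_19(39, 5815) = 1/361

Step 1 — x − y = 39 − 5815 = -5776. Step 2 — v_19(-5776) = 2 (factor: -5776 = −(19^2 · 16); the sign does not affect v_p). Step 3 — |x − y|_19 = 19^{-2} = 1/361.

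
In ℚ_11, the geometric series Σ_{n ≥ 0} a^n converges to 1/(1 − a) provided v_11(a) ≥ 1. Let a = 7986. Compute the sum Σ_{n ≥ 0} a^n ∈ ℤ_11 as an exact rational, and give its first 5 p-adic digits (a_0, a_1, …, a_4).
Σ a^n = 1/(1 − a) = -1/7985;  first 5 digits = (1, 0, 0, 6, 0)

v_11(a) = 3 ≥ 1, so the series converges in ℤ_11 to 1/(1 − a) = 1/(1 − 7986) = -1/7985. Expand this rational in ℤ_11: compute digits iteratively via d_i = x_i mod 11, x_{i+1} = (x_i − d_i)/11. The first 5 digits are (1, 0, 0, 6, 0).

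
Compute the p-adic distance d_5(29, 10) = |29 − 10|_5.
d_5(29, 10) = 1

Step 1 — x − y = 29 − 10 = 19. Step 2 — v_5(19) = 0 (factor: 19 = (5^0 · 19); the sign does not affect v_p). Step 3 — |x − y|_5 = 5^{0} = 1.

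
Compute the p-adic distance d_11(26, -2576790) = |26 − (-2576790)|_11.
d_11(26, -2576790) = 1/161051

Step 1 — x − y = 26 − (-2576790) = 2576816. Step 2 — v_11(2576816) = 5 (factor: 2576816 = (11^5 · 16); the sign does not affect v_p). Step 3 — |x − y|_11 = 11^{-5} = 1/161051.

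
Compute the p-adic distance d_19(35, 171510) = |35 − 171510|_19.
d_19(35, 171510) = 1/6859

Step 1 — x − y = 35 − 171510 = -171475. Step 2 — v_19(-171475) = 3 (factor: -171475 = −(19^3 · 25); the sign does not affect v_p). Step 3 — |x − y|_19 = 19^{-3} = 1/6859.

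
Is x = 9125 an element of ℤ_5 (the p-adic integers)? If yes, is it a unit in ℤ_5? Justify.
x ∈ ℤ_5 but not a unit; v_5(x) = 3 > 0

ℤ_5 = {x ∈ ℚ_5 : v_5(x) ≥ 0} and ℤ_5^× = {x ∈ ℤ_5 : v_5(x) = 0}. Here v_5(9125) = v_5(num) − v_5(den) = 3; compare against these criteria.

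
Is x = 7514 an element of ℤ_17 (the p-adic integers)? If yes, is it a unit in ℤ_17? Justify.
x ∈ ℤ_17 but not a unit; v_17(x) = 2 > 0

ℤ_17 = {x ∈ ℚ_17 : v_17(x) ≥ 0} and ℤ_17^× = {x ∈ ℤ_17 : v_17(x) = 0}. Here v_17(7514) = v_17(num) − v_17(den) = 2; compare against these criteria.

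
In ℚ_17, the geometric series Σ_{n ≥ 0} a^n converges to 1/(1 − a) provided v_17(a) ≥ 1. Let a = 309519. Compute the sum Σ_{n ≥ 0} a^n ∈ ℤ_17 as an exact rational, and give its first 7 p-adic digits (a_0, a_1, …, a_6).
Σ a^n = 1/(1 − a) = -1/309518;  first 7 digits = (1, 0, 0, 12, 3, 0, 8)

v_17(a) = 3 ≥ 1, so the series converges in ℤ_17 to 1/(1 − a) = 1/(1 − 309519) = -1/309518. Expand this rational in ℤ_17: compute digits iteratively via d_i = x_i mod 17, x_{i+1} = (x_i − d_i)/17. The first 7 digits are (1, 0, 0, 12, 3, 0, 8).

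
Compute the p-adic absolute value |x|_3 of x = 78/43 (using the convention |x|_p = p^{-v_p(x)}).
|78/43|_3 = 1/3

Step 1 — compute v_3(x) by factoring powers of 3 out of the numerator and denominator: v_3(78/43) = 1. Step 2 — apply |x|_p = p^{-v_p(x)} = 3^{-1} = 1/3.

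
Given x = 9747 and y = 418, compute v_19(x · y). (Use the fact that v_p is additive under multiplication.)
v_19(4074246) = 3

v_p(x) = 2 (factor: 9747 = 19^2 · 27); v_p(y) = 1 (factor: 418 = 19^1 · 22). Additivity: v_p(xy) = v_p(x) + v_p(y) = 2 + 1 = 3. (Direct check: xy = 4074246 = 19^3 · (594).)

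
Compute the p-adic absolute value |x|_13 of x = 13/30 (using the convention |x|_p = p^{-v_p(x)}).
|13/30|_13 = 1/13

Step 1 — compute v_13(x) by factoring powers of 13 out of the numerator and denominator: v_13(13/30) = 1. Step 2 — apply |x|_p = p^{-v_p(x)} = 13^{-1} = 1/13.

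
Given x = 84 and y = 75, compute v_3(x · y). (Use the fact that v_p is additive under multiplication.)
v_3(6300) = 2

v_p(x) = 1 (factor: 84 = 3^1 · 28); v_p(y) = 1 (factor: 75 = 3^1 · 25). Additivity: v_p(xy) = v_p(x) + v_p(y) = 1 + 1 = 2. (Direct check: xy = 6300 = 3^2 · (700).)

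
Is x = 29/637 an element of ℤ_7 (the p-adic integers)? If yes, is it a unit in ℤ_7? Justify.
x ∉ ℤ_7 (v_7(x) = -2 < 0)

ℤ_7 = {x ∈ ℚ_7 : v_7(x) ≥ 0} and ℤ_7^× = {x ∈ ℤ_7 : v_7(x) = 0}. Here v_7(29/637) = v_7(num) − v_7(den) = -2; compare against these criteria.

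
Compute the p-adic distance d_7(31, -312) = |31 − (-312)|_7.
d_7(31, -312) = 1/343

Step 1 — x − y = 31 − (-312) = 343. Step 2 — v_7(343) = 3 (factor: 343 = (7^3 · 1); the sign does not affect v_p). Step 3 — |x − y|_7 = 7^{-3} = 1/343.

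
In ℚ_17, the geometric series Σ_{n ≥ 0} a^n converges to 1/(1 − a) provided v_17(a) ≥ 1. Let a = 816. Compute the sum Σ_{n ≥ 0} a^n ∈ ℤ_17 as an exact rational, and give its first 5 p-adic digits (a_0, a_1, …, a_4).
Σ a^n = 1/(1 − a) = -1/815;  first 5 digits = (1, 14, 11, 6, 15)

v_17(a) = 1 ≥ 1, so the series converges in ℤ_17 to 1/(1 − a) = 1/(1 − 816) = -1/815. Expand this rational in ℤ_17: compute digits iteratively via d_i = x_i mod 17, x_{i+1} = (x_i − d_i)/17. The first 5 digits are (1, 14, 11, 6, 15).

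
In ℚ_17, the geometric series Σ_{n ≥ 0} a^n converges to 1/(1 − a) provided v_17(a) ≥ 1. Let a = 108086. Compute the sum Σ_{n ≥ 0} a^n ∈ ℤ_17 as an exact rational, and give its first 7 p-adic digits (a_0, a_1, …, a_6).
Σ a^n = 1/(1 − a) = -1/108085;  first 7 digits = (1, 0, 0, 5, 1, 0, 8)

v_17(a) = 3 ≥ 1, so the series converges in ℤ_17 to 1/(1 − a) = 1/(1 − 108086) = -1/108085. Expand this rational in ℤ_17: compute digits iteratively via d_i = x_i mod 17, x_{i+1} = (x_i − d_i)/17. The first 7 digits are (1, 0, 0, 5, 1, 0, 8).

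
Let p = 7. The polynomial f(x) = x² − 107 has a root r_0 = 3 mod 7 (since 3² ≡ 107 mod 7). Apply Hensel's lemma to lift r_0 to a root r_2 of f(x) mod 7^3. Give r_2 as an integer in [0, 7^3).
r_2 = 248 (mod 343)

Hensel's recurrence: r_{i+1} = r_i − f(r_i)·(f′(r_i))^{-1} mod 7^{i+2}, with f′(x) = 2x. Iterate:
  r_0 = 3 (mod 7)
  r_1 = 3 (mod 49)
  r_2 = 248 (mod 343)
Final: r_2 = 248, and one checks f(r_2) ≡ 0 mod 7^3.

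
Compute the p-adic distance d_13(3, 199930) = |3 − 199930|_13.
d_13(3, 199930) = 1/28561

Step 1 — x − y = 3 − 199930 = -199927. Step 2 — v_13(-199927) = 4 (factor: -199927 = −(13^4 · 7); the sign does not affect v_p). Step 3 — |x − y|_13 = 13^{-4} = 1/28561.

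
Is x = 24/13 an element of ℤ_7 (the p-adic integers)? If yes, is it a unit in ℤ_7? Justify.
x ∈ ℤ_7^× (unit); v_7(x) = 0

ℤ_7 = {x ∈ ℚ_7 : v_7(x) ≥ 0} and ℤ_7^× = {x ∈ ℤ_7 : v_7(x) = 0}. Here v_7(24/13) = v_7(num) − v_7(den) = 0; compare against these criteria.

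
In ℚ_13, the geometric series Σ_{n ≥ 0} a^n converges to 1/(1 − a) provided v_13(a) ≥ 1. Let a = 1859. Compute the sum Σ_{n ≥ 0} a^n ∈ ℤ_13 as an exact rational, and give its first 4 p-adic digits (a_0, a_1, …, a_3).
Σ a^n = 1/(1 − a) = -1/1858;  first 4 digits = (1, 0, 11, 0)

v_13(a) = 2 ≥ 1, so the series converges in ℤ_13 to 1/(1 − a) = 1/(1 − 1859) = -1/1858. Expand this rational in ℤ_13: compute digits iteratively via d_i = x_i mod 13, x_{i+1} = (x_i − d_i)/13. The first 4 digits are (1, 0, 11, 0).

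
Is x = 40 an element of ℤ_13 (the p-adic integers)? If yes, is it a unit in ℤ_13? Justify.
x ∈ ℤ_13^× (unit); v_13(x) = 0

ℤ_13 = {x ∈ ℚ_13 : v_13(x) ≥ 0} and ℤ_13^× = {x ∈ ℤ_13 : v_13(x) = 0}. Here v_13(40) = v_13(num) − v_13(den) = 0; compare against these criteria.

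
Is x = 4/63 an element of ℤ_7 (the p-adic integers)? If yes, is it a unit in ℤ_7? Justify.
x ∉ ℤ_7 (v_7(x) = -1 < 0)

ℤ_7 = {x ∈ ℚ_7 : v_7(x) ≥ 0} and ℤ_7^× = {x ∈ ℤ_7 : v_7(x) = 0}. Here v_7(4/63) = v_7(num) − v_7(den) = -1; compare against these criteria.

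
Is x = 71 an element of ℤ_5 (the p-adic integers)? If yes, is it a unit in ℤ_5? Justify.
x ∈ ℤ_5^× (unit); v_5(x) = 0

ℤ_5 = {x ∈ ℚ_5 : v_5(x) ≥ 0} and ℤ_5^× = {x ∈ ℤ_5 : v_5(x) = 0}. Here v_5(71) = v_5(num) − v_5(den) = 0; compare against these criteria.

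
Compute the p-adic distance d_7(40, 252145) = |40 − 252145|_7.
d_7(40, 252145) = 1/16807

Step 1 — x − y = 40 − 252145 = -252105. Step 2 — v_7(-252105) = 5 (factor: -252105 = −(7^5 · 15); the sign does not affect v_p). Step 3 — |x − y|_7 = 7^{-5} = 1/16807.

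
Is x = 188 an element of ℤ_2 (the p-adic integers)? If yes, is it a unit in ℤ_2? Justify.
x ∈ ℤ_2 but not a unit; v_2(x) = 2 > 0

ℤ_2 = {x ∈ ℚ_2 : v_2(x) ≥ 0} and ℤ_2^× = {x ∈ ℤ_2 : v_2(x) = 0}. Here v_2(188) = v_2(num) − v_2(den) = 2; compare against these criteria.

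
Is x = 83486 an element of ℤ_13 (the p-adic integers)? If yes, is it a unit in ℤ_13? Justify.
x ∈ ℤ_13 but not a unit; v_13(x) = 3 > 0

ℤ_13 = {x ∈ ℚ_13 : v_13(x) ≥ 0} and ℤ_13^× = {x ∈ ℤ_13 : v_13(x) = 0}. Here v_13(83486) = v_13(num) − v_13(den) = 3; compare against these criteria.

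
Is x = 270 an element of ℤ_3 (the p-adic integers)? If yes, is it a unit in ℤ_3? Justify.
x ∈ ℤ_3 but not a unit; v_3(x) = 3 > 0

ℤ_3 = {x ∈ ℚ_3 : v_3(x) ≥ 0} and ℤ_3^× = {x ∈ ℤ_3 : v_3(x) = 0}. Here v_3(270) = v_3(num) − v_3(den) = 3; compare against these criteria.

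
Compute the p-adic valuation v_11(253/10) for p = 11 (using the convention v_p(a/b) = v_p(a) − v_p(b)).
v_11(253/10) = 1

Factor powers of 11 from the numerator and denominator of the reduced fraction: 253 = 11^1 · 23 and 10 = 11^0 · 10. Apply v_p(a/b) = v_p(a) − v_p(b): v_11(253/10) = 1 − 0 = 1.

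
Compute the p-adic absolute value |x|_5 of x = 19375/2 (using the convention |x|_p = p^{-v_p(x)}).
|19375/2|_5 = 1/625

Step 1 — compute v_5(x) by factoring powers of 5 out of the numerator and denominator: v_5(19375/2) = 4. Step 2 — apply |x|_p = p^{-v_p(x)} = 5^{-4} = 1/625.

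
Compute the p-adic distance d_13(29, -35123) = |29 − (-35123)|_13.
d_13(29, -35123) = 1/2197

Step 1 — x − y = 29 − (-35123) = 35152. Step 2 — v_13(35152) = 3 (factor: 35152 = (13^3 · 16); the sign does not affect v_p). Step 3 — |x − y|_13 = 13^{-3} = 1/2197.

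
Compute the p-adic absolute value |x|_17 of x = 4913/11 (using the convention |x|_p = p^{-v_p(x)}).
|4913/11|_17 = 1/4913

Step 1 — compute v_17(x) by factoring powers of 17 out of the numerator and denominator: v_17(4913/11) = 3. Step 2 — apply |x|_p = p^{-v_p(x)} = 17^{-3} = 1/4913.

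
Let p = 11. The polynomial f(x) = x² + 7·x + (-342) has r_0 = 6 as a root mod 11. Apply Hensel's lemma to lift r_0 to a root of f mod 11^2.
r_1 = 39 (mod 121)

Hensel: r_{i+1} = r_i − f(r_i)·(f′(r_i))^{-1} mod 11^{i+2}, f′(x) = 2x + 7. Iterate:
  r_0 = 6 (mod 11)
  r_1 = 39 (mod 121)
Final: r = 39 satisfies f(r) ≡ 0 mod 11^2.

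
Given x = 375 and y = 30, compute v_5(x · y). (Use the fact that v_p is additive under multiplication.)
v_5(11250) = 4

v_p(x) = 3 (factor: 375 = 5^3 · 3); v_p(y) = 1 (factor: 30 = 5^1 · 6). Additivity: v_p(xy) = v_p(x) + v_p(y) = 3 + 1 = 4. (Direct check: xy = 11250 = 5^4 · (18).)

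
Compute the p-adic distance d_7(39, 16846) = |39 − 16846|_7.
d_7(39, 16846) = 1/16807

Step 1 — x − y = 39 − 16846 = -16807. Step 2 — v_7(-16807) = 5 (factor: -16807 = −(7^5 · 1); the sign does not affect v_p). Step 3 — |x − y|_7 = 7^{-5} = 1/16807.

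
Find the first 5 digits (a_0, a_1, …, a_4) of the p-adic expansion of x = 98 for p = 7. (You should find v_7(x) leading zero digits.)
(a_0, …, a_4) = (0, 0, 2, 0, 0)

v_7(98) = 2, so a_0 = ... = a_1 = 0. Factor out: x = 7^2 · u with u = 2 a unit in ℤ_7. Expand u iteratively via a_{v+i} = u_i mod 7, u_{i+1} = (u_i − a_{v+i})/7:
  u_0 = 2;  a_2 = 2;  u_1 = (u_0 − 2)/7 = 0
  u_1 = 0;  a_3 = 0;  u_2 = (u_1 − 0)/7 = 0
  u_2 = 0;  a_4 = 0;  u_3 = (u_2 − 0)/7 = 0
Digits: (0, 0, 2, 0, 0).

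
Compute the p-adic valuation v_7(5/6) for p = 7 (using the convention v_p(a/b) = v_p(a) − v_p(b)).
v_7(5/6) = 0

Factor powers of 7 from the numerator and denominator of the reduced fraction: 5 = 7^0 · 5 and 6 = 7^0 · 6. Apply v_p(a/b) = v_p(a) − v_p(b): v_7(5/6) = 0 − 0 = 0.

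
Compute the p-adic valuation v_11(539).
v_11(539) = 1

v_11(n) is the largest exponent k such that 11^k divides n. Factor out: 539 = 11^1 · 49. (Sign doesn't affect v_p.) So v_11(539) = 1.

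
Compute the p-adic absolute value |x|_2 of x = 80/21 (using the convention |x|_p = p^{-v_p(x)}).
|80/21|_2 = 1/16

Step 1 — compute v_2(x) by factoring powers of 2 out of the numerator and denominator: v_2(80/21) = 4. Step 2 — apply |x|_p = p^{-v_p(x)} = 2^{-4} = 1/16.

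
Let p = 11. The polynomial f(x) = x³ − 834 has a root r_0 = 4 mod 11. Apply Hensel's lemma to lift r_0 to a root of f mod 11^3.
r_2 = 378 (mod 1331)

Hensel: r_{i+1} = r_i − f(r_i)/f′(r_i) mod 11^{i+2}, where f′(x) = 3x². Iterate:
  r_0 = 4 (mod 11)
  r_1 = 15 (mod 121)
  r_2 = 378 (mod 1331)
Final: r = 378 with f(r) ≡ 0 mod 11^3.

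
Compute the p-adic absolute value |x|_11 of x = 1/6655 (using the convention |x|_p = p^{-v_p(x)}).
|1/6655|_11 = 1331

Step 1 — compute v_11(x) by factoring powers of 11 out of the numerator and denominator: v_11(1/6655) = -3. Step 2 — apply |x|_p = p^{-v_p(x)} = 11^{3} = 1331.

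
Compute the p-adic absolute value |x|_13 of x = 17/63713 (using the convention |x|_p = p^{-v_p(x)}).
|17/63713|_13 = 2197

Step 1 — compute v_13(x) by factoring powers of 13 out of the numerator and denominator: v_13(17/63713) = -3. Step 2 — apply |x|_p = p^{-v_p(x)} = 13^{3} = 2197.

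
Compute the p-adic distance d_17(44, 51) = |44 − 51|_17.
d_17(44, 51) = 1

Step 1 — x − y = 44 − 51 = -7. Step 2 — v_17(-7) = 0 (factor: -7 = −(17^0 · 7); the sign does not affect v_p). Step 3 — |x − y|_17 = 17^{0} = 1.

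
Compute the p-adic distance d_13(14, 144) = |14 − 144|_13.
d_13(14, 144) = 1/13

Step 1 — x − y = 14 − 144 = -130. Step 2 — v_13(-130) = 1 (factor: -130 = −(13^1 · 10); the sign does not affect v_p). Step 3 — |x − y|_13 = 13^{-1} = 1/13.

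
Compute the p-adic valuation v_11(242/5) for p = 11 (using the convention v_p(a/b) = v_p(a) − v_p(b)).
v_11(242/5) = 2

Factor powers of 11 from the numerator and denominator of the reduced fraction: 242 = 11^2 · 2 and 5 = 11^0 · 5. Apply v_p(a/b) = v_p(a) − v_p(b): v_11(242/5) = 2 − 0 = 2.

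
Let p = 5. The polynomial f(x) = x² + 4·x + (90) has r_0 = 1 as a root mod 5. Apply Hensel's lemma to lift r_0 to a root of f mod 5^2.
r_1 = 6 (mod 25)

Hensel: r_{i+1} = r_i − f(r_i)·(f′(r_i))^{-1} mod 5^{i+2}, f′(x) = 2x + 4. Iterate:
  r_0 = 1 (mod 5)
  r_1 = 6 (mod 25)
Final: r = 6 satisfies f(r) ≡ 0 mod 5^2.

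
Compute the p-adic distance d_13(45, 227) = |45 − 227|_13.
d_13(45, 227) = 1/13

Step 1 — x − y = 45 − 227 = -182. Step 2 — v_13(-182) = 1 (factor: -182 = −(13^1 · 14); the sign does not affect v_p). Step 3 — |x − y|_13 = 13^{-1} = 1/13.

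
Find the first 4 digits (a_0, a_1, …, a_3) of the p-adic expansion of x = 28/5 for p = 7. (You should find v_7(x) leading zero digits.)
(a_0, …, a_3) = (0, 5, 5, 2)

v_7(28/5) = 1, so a_0 = ... = a_0 = 0. Factor out: x = 7^1 · u with u = 4/5 a unit in ℤ_7. Expand u iteratively via a_{v+i} = u_i mod 7, u_{i+1} = (u_i − a_{v+i})/7:
  u_0 = 4/5;  a_1 = 5;  u_1 = (u_0 − 5)/7 = -3/5
  u_1 = -3/5;  a_2 = 5;  u_2 = (u_1 − 5)/7 = -4/5
  u_2 = -4/5;  a_3 = 2;  u_3 = (u_2 − 2)/7 = -2/5
Digits: (0, 5, 5, 2).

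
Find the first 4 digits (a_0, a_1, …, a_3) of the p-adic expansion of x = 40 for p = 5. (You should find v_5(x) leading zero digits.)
(a_0, …, a_3) = (0, 3, 1, 0)

v_5(40) = 1, so a_0 = ... = a_0 = 0. Factor out: x = 5^1 · u with u = 8 a unit in ℤ_5. Expand u iteratively via a_{v+i} = u_i mod 5, u_{i+1} = (u_i − a_{v+i})/5:
  u_0 = 8;  a_1 = 3;  u_1 = (u_0 − 3)/5 = 1
  u_1 = 1;  a_2 = 1;  u_2 = (u_1 − 1)/5 = 0
  u_2 = 0;  a_3 = 0;  u_3 = (u_2 − 0)/5 = 0
Digits: (0, 3, 1, 0).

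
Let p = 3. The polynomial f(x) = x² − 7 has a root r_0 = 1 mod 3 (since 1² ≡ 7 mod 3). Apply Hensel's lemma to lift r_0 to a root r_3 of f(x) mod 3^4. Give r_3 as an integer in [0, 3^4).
r_3 = 13 (mod 81)

Hensel's recurrence: r_{i+1} = r_i − f(r_i)·(f′(r_i))^{-1} mod 3^{i+2}, with f′(x) = 2x. Iterate:
  r_0 = 1 (mod 3)
  r_1 = 4 (mod 9)
  r_2 = 13 (mod 27)
  r_3 = 13 (mod 81)
Final: r_3 = 13, and one checks f(r_3) ≡ 0 mod 3^4.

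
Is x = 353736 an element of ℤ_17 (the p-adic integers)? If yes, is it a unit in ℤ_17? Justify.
x ∈ ℤ_17 but not a unit; v_17(x) = 3 > 0

ℤ_17 = {x ∈ ℚ_17 : v_17(x) ≥ 0} and ℤ_17^× = {x ∈ ℤ_17 : v_17(x) = 0}. Here v_17(353736) = v_17(num) − v_17(den) = 3; compare against these criteria.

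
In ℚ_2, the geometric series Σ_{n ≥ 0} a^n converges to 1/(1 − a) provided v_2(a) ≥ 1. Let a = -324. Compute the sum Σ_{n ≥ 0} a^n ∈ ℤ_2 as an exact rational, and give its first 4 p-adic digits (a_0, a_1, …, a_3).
Σ a^n = 1/(1 − a) = 1/325;  first 4 digits = (1, 0, 1, 1)

v_2(a) = 2 ≥ 1, so the series converges in ℤ_2 to 1/(1 − a) = 1/(1 − (-324)) = 1/325. Expand this rational in ℤ_2: compute digits iteratively via d_i = x_i mod 2, x_{i+1} = (x_i − d_i)/2. The first 4 digits are (1, 0, 1, 1).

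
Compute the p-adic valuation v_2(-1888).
v_2(-1888) = 5

v_2(n) is the largest exponent k such that 2^k divides n. Factor out: -1888 = -2^5 · 59. (Sign doesn't affect v_p.) So v_2(-1888) = 5.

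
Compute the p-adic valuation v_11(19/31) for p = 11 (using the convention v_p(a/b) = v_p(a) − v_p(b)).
v_11(19/31) = 0

Factor powers of 11 from the numerator and denominator of the reduced fraction: 19 = 11^0 · 19 and 31 = 11^0 · 31. Apply v_p(a/b) = v_p(a) − v_p(b): v_11(19/31) = 0 − 0 = 0.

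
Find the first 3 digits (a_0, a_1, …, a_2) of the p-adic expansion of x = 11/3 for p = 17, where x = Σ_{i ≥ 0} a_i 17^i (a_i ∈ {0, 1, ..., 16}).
(a_0, …, a_2) = (15, 5, 11)

v_17(11/3) = 0 (numerator and denominator both coprime to 17), so x ∈ ℤ_17^×. Compute digits iteratively via a_i = x_i mod 17, x_{i+1} = (x_i − a_i)/17, with x_0 = x:
  x_0 = 11/3;  a_0 = 15;  x_1 = (x_0 − 15)/17 = -2/3
  x_1 = -2/3;  a_1 = 5;  x_2 = (x_1 − 5)/17 = -1/3
  x_2 = -1/3;  a_2 = 11;  x_3 = (x_2 − 11)/17 = -2/3
Digits: (15, 5, 11).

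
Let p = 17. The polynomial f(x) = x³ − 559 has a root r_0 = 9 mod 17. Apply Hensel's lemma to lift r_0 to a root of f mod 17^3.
r_2 = 264 (mod 4913)

Hensel: r_{i+1} = r_i − f(r_i)/f′(r_i) mod 17^{i+2}, where f′(x) = 3x². Iterate:
  r_0 = 9 (mod 17)
  r_1 = 264 (mod 289)
  r_2 = 264 (mod 4913)
Final: r = 264 with f(r) ≡ 0 mod 17^3.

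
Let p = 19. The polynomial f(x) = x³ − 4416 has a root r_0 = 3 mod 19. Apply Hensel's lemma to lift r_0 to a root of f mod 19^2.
r_1 = 326 (mod 361)

Hensel: r_{i+1} = r_i − f(r_i)/f′(r_i) mod 19^{i+2}, where f′(x) = 3x². Iterate:
  r_0 = 3 (mod 19)
  r_1 = 326 (mod 361)
Final: r = 326 with f(r) ≡ 0 mod 19^2.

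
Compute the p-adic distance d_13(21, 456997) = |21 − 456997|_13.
d_13(21, 456997) = 1/28561

Step 1 — x − y = 21 − 456997 = -456976. Step 2 — v_13(-456976) = 4 (factor: -456976 = −(13^4 · 16); the sign does not affect v_p). Step 3 — |x − y|_13 = 13^{-4} = 1/28561.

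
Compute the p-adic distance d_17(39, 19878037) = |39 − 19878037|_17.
d_17(39, 19878037) = 1/1419857

Step 1 — x − y = 39 − 19878037 = -19877998. Step 2 — v_17(-19877998) = 5 (factor: -19877998 = −(17^5 · 14); the sign does not affect v_p). Step 3 — |x − y|_17 = 17^{-5} = 1/1419857.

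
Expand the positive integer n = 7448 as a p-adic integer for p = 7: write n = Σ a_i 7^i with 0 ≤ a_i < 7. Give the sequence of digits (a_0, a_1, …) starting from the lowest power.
(a_0, a_1, …) = (0, 0, 5, 0, 3)

Repeated division by 7 gives the digits low-to-high: 7448 = 5·7^2 + 3·7^4. Digit sequence: (0, 0, 5, 0, 3).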